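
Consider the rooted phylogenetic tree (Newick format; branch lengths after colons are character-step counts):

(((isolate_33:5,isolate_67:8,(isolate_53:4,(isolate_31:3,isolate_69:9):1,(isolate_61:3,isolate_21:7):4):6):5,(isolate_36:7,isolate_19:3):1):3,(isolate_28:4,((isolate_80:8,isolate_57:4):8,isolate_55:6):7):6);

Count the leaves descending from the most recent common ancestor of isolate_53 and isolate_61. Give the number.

5

The MRCA of isolate_53 and isolate_61 is the node subtending (isolate_53,(isolate_31,isolate_69),(isolate_61,isolate_21)).
That clade contains 5 terminal taxa: isolate_21, isolate_31, isolate_53, isolate_61, isolate_69.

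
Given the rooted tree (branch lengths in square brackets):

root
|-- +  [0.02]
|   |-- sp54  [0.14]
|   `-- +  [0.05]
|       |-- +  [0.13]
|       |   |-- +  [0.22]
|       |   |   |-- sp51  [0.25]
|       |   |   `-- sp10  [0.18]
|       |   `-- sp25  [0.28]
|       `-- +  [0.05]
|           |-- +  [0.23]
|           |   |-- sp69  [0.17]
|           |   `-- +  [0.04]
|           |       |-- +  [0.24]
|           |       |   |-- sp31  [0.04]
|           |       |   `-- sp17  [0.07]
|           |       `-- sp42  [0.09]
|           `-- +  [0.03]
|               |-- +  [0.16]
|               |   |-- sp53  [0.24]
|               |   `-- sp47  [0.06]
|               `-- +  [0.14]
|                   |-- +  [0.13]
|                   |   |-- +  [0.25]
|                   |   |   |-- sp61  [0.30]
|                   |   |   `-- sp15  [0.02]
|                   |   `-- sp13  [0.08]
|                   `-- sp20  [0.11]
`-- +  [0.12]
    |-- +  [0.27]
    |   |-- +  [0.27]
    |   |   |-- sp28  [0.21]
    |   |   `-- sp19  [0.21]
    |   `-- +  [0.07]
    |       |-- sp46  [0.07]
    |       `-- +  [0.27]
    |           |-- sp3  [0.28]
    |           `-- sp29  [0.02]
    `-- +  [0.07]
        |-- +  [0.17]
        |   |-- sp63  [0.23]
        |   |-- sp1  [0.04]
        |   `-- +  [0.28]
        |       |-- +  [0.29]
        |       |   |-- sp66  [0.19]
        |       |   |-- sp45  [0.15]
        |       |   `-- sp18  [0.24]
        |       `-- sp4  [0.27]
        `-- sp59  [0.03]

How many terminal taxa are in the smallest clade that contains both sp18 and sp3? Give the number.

The MRCA of sp18 and sp3 is the node subtending (((sp28,sp19),(sp46,(sp3,sp29))),((sp63,sp1,((sp66,sp45,sp18),sp4)),sp59)).
That clade contains 12 terminal taxa: sp1, sp18, sp19, sp28, sp29, sp3, sp4, sp45, sp46, sp59, sp63, sp66.

12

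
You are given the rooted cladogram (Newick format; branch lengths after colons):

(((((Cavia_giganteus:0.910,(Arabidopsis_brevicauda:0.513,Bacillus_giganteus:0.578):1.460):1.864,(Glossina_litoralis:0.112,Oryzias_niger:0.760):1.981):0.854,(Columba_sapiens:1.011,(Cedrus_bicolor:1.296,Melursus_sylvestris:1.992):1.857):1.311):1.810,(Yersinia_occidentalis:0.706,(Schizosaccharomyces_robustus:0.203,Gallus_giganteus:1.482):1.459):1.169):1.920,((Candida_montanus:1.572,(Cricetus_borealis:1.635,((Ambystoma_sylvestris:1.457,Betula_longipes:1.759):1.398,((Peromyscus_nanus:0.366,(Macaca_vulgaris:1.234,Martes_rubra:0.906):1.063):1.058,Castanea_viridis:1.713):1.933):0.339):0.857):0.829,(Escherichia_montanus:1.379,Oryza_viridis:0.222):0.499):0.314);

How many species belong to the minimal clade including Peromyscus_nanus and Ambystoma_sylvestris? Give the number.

6

The MRCA of Peromyscus_nanus and Ambystoma_sylvestris is the node subtending ((Ambystoma_sylvestris,Betula_longipes),((Peromyscus_nanus,(Macaca_vulgaris,Martes_rubra)),Castanea_viridis)).
That clade contains 6 terminal taxa: Ambystoma_sylvestris, Betula_longipes, Castanea_viridis, Macaca_vulgaris, Martes_rubra, Peromyscus_nanus.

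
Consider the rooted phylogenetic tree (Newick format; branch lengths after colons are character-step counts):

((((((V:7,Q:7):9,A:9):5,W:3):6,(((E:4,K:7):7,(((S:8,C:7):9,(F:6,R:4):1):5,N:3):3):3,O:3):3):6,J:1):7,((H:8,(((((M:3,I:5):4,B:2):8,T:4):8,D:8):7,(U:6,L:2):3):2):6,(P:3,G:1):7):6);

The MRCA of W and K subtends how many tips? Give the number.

The MRCA of W and K is the node subtending ((((V,Q),A),W),(((E,K),(((S,C),(F,R)),N)),O)).
That clade contains 12 terminal taxa: A, C, E, F, K, N, O, Q, R, S, V, W.

12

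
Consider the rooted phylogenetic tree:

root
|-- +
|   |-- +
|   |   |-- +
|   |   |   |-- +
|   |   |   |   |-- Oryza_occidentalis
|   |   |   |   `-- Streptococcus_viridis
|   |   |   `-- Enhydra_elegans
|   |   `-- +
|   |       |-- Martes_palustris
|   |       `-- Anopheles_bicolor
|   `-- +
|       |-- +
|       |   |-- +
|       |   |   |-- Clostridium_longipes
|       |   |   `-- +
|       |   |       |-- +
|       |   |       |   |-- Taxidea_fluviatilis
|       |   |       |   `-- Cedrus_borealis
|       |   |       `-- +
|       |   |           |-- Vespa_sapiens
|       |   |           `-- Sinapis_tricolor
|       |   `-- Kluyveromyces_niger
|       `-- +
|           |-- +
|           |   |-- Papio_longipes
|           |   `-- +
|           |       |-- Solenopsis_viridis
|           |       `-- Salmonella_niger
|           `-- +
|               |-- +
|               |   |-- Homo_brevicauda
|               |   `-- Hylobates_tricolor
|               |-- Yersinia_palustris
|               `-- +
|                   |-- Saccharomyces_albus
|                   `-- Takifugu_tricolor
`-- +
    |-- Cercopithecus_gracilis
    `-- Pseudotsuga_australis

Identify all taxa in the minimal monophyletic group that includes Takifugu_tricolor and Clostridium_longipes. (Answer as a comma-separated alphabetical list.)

Tracing Takifugu_tricolor: it sits inside (Saccharomyces_albus,Takifugu_tricolor).
Tracing Clostridium_longipes: it sits inside (Clostridium_longipes,((Taxidea_fluviatilis,Cedrus_borealis),(Vespa_sapiens,Sinapis_tricolor))).
The smallest clade enclosing both is (((Clostridium_longipes,((Taxidea_fluviatilis,Cedrus_borealis),(Vespa_sapiens,Sinapis_tricolor))),Kluyveromyces_niger),((Papio_longipes,(Solenopsis_viridis,Salmonella_niger)),((Homo_brevicauda,Hylobates_tricolor),Yersinia_palustris,(Saccharomyces_albus,Takifugu_tricolor)))); the answer is its 14 terminal taxa in alphabetical order.

Cedrus_borealis, Clostridium_longipes, Homo_brevicauda, Hylobates_tricolor, Kluyveromyces_niger, Papio_longipes, Saccharomyces_albus, Salmonella_niger, Sinapis_tricolor, Solenopsis_viridis, Takifugu_tricolor, Taxidea_fluviatilis, Vespa_sapiens, Yersinia_palustris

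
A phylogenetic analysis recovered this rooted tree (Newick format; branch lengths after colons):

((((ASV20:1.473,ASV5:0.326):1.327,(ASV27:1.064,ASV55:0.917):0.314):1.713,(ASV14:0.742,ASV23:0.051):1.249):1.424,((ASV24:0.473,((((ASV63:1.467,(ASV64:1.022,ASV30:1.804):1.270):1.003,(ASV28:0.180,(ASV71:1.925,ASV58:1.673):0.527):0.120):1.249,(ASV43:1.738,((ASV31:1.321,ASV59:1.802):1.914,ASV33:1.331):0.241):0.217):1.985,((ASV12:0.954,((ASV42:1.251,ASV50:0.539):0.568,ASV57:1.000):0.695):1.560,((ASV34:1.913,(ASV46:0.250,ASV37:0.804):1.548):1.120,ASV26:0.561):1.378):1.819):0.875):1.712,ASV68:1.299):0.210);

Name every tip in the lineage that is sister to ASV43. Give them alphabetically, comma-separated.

ASV43 attaches to the tree at the node subtending (ASV43,((ASV31,ASV59),ASV33)).
The other lineage descending from that same node — the sister group — is ((ASV31,ASV59),ASV33); its 3 tips in alphabetical order are the answer.

ASV31, ASV33, ASV59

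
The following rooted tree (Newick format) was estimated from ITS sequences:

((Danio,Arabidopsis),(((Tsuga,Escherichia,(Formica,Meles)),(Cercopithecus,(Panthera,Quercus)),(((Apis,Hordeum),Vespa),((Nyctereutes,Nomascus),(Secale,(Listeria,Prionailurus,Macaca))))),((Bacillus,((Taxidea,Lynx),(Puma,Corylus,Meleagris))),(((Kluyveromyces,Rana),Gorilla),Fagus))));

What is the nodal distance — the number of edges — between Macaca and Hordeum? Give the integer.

7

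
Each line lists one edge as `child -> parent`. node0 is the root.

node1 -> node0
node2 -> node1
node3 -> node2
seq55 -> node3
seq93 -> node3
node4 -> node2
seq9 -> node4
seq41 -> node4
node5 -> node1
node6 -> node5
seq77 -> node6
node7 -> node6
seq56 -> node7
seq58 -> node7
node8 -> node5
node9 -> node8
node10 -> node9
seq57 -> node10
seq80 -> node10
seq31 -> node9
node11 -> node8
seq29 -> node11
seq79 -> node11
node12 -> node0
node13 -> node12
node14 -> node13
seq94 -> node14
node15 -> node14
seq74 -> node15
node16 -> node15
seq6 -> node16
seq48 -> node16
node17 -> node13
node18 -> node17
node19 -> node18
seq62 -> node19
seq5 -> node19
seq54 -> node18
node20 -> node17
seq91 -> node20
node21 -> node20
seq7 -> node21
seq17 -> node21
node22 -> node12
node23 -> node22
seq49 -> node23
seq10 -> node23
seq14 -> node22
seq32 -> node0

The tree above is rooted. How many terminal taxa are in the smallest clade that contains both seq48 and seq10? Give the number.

The MRCA of seq48 and seq10 is the node subtending (((seq94,(seq74,(seq6,seq48))),(((seq62,seq5),seq54),(seq91,(seq7,seq17)))),((seq49,seq10),seq14)).
That clade contains 13 terminal taxa: seq10, seq14, seq17, seq48, seq49, seq5, seq54, seq6, seq62, seq7, seq74, seq91, seq94.

13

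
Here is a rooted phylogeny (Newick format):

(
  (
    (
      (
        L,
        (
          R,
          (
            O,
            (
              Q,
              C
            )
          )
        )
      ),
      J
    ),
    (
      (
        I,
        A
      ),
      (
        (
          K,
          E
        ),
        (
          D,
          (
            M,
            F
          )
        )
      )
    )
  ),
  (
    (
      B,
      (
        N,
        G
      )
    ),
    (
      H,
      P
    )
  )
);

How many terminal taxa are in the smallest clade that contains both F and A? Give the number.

7

The MRCA of F and A is the node subtending ((I,A),((K,E),(D,(M,F)))).
That clade contains 7 terminal taxa: A, D, E, F, I, K, M.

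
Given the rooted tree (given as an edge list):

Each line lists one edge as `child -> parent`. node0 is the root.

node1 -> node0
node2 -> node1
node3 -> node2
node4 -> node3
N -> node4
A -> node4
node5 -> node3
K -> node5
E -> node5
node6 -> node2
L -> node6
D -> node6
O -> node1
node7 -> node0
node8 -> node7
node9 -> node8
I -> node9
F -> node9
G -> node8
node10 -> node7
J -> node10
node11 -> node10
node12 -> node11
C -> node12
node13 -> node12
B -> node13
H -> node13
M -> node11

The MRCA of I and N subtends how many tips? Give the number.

The MRCA of I and N is the root, so the clade is the entire tree.
That clade contains 15 terminal taxa: A, B, C, D, E, F, G, H, I, J, K, L, M, N, O.

15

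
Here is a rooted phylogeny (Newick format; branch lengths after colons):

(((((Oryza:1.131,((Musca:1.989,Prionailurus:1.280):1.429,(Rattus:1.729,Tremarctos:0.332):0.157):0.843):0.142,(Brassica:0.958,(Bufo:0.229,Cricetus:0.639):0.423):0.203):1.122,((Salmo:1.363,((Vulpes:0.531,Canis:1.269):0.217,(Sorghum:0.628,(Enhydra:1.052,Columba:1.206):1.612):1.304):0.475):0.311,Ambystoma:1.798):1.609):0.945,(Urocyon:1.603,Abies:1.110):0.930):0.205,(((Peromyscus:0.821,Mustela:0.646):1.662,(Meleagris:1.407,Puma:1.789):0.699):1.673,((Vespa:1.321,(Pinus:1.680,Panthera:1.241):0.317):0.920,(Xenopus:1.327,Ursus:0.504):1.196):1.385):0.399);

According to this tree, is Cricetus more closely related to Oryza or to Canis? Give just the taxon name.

The MRCA of Cricetus and Oryza subtends ((Oryza,((Musca,Prionailurus),(Rattus,Tremarctos))),(Brassica,(Bufo,Cricetus))) (8 taxa).
The MRCA of Cricetus and Canis subtends (((Oryza,((Musca,Prionailurus),(Rattus,Tremarctos))),(Brassica,(Bufo,Cricetus))),((Salmo,((Vulpes,Canis),(Sorghum,(Enhydra,Columba)))),Ambystoma)) (15 taxa).
The first is nested inside the second, so Cricetus shares a more recent common ancestor with Oryza.

Oryza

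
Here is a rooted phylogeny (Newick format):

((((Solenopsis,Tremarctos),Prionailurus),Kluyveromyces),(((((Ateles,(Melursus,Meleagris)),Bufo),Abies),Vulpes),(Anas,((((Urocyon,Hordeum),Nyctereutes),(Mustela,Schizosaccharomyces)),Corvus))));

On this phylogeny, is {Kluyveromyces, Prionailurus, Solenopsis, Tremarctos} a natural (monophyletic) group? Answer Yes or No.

The most recent common ancestor of these taxa subtends (((Solenopsis,Tremarctos),Prionailurus),Kluyveromyces).
That clade has exactly 4 tips — every listed taxon and nothing else — so the group is monophyletic.

Yes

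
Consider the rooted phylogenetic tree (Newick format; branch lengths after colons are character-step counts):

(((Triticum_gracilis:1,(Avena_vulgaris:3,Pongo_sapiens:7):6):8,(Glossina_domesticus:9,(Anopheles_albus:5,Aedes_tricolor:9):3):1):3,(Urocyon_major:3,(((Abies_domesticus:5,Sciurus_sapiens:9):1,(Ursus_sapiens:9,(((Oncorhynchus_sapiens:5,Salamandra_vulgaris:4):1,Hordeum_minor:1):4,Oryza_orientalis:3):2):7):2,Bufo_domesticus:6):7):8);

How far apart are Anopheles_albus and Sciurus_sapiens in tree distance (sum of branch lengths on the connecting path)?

The path runs Anopheles_albus → … → MRCA → … → Sciurus_sapiens; the MRCA is the root of the tree.
Branch lengths along that path: 5 + 3 + 1 + 3 + 8 + 7 + 2 + 1 + 9 = 39.

39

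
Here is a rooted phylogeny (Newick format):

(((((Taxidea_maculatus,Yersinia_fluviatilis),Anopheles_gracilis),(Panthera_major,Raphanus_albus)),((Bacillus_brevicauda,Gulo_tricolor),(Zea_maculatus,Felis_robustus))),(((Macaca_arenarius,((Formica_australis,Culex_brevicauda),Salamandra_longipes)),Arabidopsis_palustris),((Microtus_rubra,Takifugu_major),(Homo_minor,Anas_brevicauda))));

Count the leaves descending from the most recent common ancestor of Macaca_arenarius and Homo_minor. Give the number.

9

The MRCA of Macaca_arenarius and Homo_minor is the node subtending (((Macaca_arenarius,((Formica_australis,Culex_brevicauda),Salamandra_longipes)),Arabidopsis_palustris),((Microtus_rubra,Takifugu_major),(Homo_minor,Anas_brevicauda))).
That clade contains 9 terminal taxa: Anas_brevicauda, Arabidopsis_palustris, Culex_brevicauda, Formica_australis, Homo_minor, Macaca_arenarius, Microtus_rubra, Salamandra_longipes, Takifugu_major.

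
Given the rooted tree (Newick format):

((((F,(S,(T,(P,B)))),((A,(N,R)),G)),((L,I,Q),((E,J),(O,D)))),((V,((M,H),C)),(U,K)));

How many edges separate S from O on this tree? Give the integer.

8

The MRCA of S and O is the node subtending (((F,(S,(T,(P,B)))),((A,(N,R)),G)),((L,I,Q),((E,J),(O,D)))).
From S up to that node: 4 branches. From O up to the same node: 4 branches. Total: 4 + 4 = 8.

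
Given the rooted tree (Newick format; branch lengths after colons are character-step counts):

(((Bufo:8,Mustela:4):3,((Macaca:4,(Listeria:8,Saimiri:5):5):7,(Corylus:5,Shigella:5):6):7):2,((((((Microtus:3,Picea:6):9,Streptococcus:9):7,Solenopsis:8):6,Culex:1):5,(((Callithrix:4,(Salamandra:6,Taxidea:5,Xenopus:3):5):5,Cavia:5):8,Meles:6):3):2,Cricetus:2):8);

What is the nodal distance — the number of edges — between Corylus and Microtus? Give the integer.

11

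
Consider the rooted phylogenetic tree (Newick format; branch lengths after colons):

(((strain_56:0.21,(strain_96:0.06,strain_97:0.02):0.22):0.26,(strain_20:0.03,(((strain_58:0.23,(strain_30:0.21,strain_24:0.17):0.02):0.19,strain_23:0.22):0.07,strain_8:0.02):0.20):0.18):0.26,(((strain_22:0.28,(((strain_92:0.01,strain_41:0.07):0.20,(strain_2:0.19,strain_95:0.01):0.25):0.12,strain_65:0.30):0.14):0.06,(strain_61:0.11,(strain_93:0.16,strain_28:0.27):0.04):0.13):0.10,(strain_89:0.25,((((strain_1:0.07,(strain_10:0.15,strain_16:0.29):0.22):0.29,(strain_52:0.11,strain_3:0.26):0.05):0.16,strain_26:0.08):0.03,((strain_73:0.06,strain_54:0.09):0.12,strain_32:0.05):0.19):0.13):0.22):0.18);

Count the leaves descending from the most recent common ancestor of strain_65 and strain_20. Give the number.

The MRCA of strain_65 and strain_20 is the root, so the clade is the entire tree.
That clade contains 28 terminal taxa: strain_1, strain_10, strain_16, strain_2, strain_20, strain_22, strain_23, strain_24, strain_26, strain_28, strain_3, strain_30, strain_32, strain_41, strain_52, strain_54, strain_56, strain_58, strain_61, strain_65, strain_73, strain_8, strain_89, strain_92, strain_93, strain_95, strain_96, strain_97.

28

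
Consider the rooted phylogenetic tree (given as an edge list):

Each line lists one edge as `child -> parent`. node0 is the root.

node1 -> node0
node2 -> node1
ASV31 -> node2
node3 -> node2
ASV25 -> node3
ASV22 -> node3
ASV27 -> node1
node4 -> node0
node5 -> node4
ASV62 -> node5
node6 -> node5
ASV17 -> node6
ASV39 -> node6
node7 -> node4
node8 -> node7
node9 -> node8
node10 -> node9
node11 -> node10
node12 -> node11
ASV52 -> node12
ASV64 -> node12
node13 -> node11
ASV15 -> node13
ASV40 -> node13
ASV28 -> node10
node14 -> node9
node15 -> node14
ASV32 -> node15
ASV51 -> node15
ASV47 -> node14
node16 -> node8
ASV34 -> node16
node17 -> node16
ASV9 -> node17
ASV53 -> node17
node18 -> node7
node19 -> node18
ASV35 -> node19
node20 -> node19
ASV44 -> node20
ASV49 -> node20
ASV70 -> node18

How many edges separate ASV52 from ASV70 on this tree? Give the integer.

The MRCA of ASV52 and ASV70 is the node subtending ((((((ASV52,ASV64),(ASV15,ASV40)),ASV28),((ASV32,ASV51),ASV47)),(ASV34,(ASV9,ASV53))),((ASV35,(ASV44,ASV49)),ASV70)).
From ASV52 up to that node: 6 branches. From ASV70 up to the same node: 2 branches. Total: 6 + 2 = 8.

8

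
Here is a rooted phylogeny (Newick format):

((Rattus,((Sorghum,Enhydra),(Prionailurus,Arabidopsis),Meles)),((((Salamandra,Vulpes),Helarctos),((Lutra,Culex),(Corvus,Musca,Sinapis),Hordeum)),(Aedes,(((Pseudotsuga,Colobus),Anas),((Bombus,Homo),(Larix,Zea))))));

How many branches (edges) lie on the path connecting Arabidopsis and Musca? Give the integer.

9

The MRCA of Arabidopsis and Musca is the root of the tree.
From Arabidopsis up to that node: 4 branches. From Musca up to the same node: 5 branches. Total: 4 + 5 = 9.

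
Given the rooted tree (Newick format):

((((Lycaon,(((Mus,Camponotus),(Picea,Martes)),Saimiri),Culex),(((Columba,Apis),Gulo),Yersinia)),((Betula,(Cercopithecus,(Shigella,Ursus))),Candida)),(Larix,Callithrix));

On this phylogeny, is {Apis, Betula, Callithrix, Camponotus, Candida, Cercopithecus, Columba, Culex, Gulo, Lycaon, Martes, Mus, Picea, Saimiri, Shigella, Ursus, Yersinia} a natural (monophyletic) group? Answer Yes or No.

No

The MRCA of the listed taxa is the root, so the smallest clade containing them is the whole tree.
That clade also contains Larix, which is not in the proposed group, so the group is not monophyletic.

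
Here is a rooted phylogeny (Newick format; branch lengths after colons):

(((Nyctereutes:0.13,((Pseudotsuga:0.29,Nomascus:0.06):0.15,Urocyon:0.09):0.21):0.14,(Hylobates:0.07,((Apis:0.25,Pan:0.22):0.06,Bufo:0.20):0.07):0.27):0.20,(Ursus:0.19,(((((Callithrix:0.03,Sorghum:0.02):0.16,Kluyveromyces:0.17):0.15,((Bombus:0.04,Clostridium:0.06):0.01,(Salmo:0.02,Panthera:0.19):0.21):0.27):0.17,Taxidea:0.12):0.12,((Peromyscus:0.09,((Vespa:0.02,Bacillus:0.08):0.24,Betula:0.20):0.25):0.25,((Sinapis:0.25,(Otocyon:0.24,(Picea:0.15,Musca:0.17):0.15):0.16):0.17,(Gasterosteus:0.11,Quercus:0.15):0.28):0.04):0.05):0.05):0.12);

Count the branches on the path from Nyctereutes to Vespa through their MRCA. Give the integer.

The MRCA of Nyctereutes and Vespa is the root of the tree.
From Nyctereutes up to that node: 3 branches. From Vespa up to the same node: 7 branches. Total: 3 + 7 = 10.

10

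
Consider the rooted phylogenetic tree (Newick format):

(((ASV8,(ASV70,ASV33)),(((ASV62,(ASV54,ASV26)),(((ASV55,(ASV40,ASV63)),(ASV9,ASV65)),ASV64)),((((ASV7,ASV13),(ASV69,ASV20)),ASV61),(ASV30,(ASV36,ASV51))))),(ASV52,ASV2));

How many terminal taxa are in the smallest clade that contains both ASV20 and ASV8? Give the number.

The MRCA of ASV20 and ASV8 is the node subtending ((ASV8,(ASV70,ASV33)),(((ASV62,(ASV54,ASV26)),(((ASV55,(ASV40,ASV63)),(ASV9,ASV65)),ASV64)),((((ASV7,ASV13),(ASV69,ASV20)),ASV61),(ASV30,(ASV36,ASV51))))).
That clade contains 20 terminal taxa: ASV13, ASV20, ASV26, ASV30, ASV33, ASV36, ASV40, ASV51, ASV54, ASV55, ASV61, ASV62, ASV63, ASV64, ASV65, ASV69, ASV7, ASV70, ASV8, ASV9.

20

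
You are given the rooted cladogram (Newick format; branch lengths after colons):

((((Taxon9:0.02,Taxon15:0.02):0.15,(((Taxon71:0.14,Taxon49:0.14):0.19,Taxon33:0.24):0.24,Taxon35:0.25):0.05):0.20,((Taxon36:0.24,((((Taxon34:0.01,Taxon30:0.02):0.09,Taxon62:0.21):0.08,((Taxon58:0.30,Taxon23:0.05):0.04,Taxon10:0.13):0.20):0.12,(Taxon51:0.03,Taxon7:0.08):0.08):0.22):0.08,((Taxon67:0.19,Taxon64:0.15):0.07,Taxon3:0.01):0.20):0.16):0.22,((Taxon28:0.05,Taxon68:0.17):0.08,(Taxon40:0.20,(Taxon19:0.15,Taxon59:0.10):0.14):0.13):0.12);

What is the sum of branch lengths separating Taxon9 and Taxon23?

The path runs Taxon9 → … → MRCA → … → Taxon23; the MRCA is the node subtending (((Taxon9,Taxon15),(((Taxon71,Taxon49),Taxon33),Taxon35)),((Taxon36,((((Taxon34,Taxon30),Taxon62),((Taxon58,Taxon23),Taxon10)),(Taxon51,Taxon7))),((Taxon67,Taxon64),Taxon3))).
Branch lengths along that path: 0.02 + 0.15 + 0.20 + 0.16 + 0.08 + 0.22 + 0.12 + 0.20 + 0.04 + 0.05 = 1.24.

1.24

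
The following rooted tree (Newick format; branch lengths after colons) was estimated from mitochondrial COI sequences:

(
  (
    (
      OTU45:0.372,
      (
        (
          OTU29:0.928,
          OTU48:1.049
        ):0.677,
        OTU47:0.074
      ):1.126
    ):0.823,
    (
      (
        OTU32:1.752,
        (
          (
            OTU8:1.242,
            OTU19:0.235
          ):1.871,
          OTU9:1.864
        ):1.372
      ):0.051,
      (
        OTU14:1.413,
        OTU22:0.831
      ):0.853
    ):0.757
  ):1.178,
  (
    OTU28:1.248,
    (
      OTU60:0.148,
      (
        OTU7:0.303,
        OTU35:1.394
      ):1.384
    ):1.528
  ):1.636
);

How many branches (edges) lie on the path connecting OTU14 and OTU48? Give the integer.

The MRCA of OTU14 and OTU48 is the node subtending ((OTU45,((OTU29,OTU48),OTU47)),((OTU32,((OTU8,OTU19),OTU9)),(OTU14,OTU22))).
From OTU14 up to that node: 3 branches. From OTU48 up to the same node: 4 branches. Total: 3 + 4 = 7.

7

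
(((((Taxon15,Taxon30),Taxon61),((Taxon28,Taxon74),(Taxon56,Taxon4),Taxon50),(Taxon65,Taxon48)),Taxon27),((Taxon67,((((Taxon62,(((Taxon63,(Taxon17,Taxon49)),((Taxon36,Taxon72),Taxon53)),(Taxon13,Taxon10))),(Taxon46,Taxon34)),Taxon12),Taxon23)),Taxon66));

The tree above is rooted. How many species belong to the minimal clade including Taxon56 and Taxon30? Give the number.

The MRCA of Taxon56 and Taxon30 is the node subtending (((Taxon15,Taxon30),Taxon61),((Taxon28,Taxon74),(Taxon56,Taxon4),Taxon50),(Taxon65,Taxon48)).
That clade contains 10 terminal taxa: Taxon15, Taxon28, Taxon30, Taxon4, Taxon48, Taxon50, Taxon56, Taxon61, Taxon65, Taxon74.

10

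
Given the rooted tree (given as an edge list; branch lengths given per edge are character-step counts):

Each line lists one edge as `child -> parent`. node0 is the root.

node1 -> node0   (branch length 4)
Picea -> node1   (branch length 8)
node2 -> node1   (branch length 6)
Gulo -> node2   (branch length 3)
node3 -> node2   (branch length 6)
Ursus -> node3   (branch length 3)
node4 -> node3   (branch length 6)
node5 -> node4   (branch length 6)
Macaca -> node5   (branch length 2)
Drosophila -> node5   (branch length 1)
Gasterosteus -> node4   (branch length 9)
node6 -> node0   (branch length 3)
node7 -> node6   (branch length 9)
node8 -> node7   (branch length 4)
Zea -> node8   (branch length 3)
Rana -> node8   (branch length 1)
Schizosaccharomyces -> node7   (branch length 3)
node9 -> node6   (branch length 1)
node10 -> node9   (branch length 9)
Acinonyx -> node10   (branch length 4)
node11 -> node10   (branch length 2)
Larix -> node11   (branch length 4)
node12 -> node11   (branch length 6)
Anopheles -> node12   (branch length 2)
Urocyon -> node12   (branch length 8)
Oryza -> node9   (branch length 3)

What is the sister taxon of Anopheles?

Urocyon

Anopheles attaches to the tree at the node subtending (Anopheles,Urocyon).
The other lineage descending from that same node — the sister group — is the single tip Urocyon.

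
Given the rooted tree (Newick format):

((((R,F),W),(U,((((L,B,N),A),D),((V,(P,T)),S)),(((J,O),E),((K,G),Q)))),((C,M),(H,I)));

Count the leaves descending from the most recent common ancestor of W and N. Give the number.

19

The MRCA of W and N is the node subtending (((R,F),W),(U,((((L,B,N),A),D),((V,(P,T)),S)),(((J,O),E),((K,G),Q)))).
That clade contains 19 terminal taxa: A, B, D, E, F, G, J, K, L, N, O, P, Q, R, S, T, U, V, W.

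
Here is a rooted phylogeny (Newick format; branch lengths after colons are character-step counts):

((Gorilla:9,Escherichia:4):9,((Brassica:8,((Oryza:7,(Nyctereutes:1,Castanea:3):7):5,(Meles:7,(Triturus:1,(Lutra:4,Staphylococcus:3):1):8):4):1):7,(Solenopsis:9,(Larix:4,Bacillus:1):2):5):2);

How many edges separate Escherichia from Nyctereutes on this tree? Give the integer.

The MRCA of Escherichia and Nyctereutes is the root of the tree.
From Escherichia up to that node: 2 branches. From Nyctereutes up to the same node: 6 branches. Total: 2 + 6 = 8.

8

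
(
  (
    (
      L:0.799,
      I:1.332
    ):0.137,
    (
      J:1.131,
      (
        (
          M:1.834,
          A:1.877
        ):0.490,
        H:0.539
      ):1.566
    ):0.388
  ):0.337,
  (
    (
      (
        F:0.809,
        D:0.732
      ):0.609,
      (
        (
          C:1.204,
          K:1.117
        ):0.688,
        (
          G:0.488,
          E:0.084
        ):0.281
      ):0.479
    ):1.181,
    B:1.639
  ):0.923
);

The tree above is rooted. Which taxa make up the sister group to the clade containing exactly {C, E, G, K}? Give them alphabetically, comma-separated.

D, F

The clade containing exactly {C, E, G, K} attaches to the tree at the node subtending ((F,D),((C,K),(G,E))).
The other lineage descending from that same node — the sister group — is (F,D); its 2 tips in alphabetical order are the answer.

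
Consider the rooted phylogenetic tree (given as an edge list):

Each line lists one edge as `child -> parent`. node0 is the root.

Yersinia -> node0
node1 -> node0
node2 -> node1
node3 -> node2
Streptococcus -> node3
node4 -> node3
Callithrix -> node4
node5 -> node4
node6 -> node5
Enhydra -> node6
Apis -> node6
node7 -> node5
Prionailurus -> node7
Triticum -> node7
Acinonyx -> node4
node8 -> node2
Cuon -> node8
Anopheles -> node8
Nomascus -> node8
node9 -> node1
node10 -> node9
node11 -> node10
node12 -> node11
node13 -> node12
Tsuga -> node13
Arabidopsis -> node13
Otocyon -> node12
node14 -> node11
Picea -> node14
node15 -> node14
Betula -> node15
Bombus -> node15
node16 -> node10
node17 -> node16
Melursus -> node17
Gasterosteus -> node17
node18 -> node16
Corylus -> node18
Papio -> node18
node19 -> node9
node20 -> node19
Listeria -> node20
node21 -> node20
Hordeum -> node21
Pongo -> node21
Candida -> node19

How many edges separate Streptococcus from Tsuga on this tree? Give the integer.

9

The MRCA of Streptococcus and Tsuga is the node subtending (((Streptococcus,(Callithrix,((Enhydra,Apis),(Prionailurus,Triticum)),Acinonyx)),(Cuon,Anopheles,Nomascus)),(((((Tsuga,Arabidopsis),Otocyon),(Picea,(Betula,Bombus))),((Melursus,Gasterosteus),(Corylus,Papio))),((Listeria,(Hordeum,Pongo)),Candida))).
From Streptococcus up to that node: 3 branches. From Tsuga up to the same node: 6 branches. Total: 3 + 6 = 9.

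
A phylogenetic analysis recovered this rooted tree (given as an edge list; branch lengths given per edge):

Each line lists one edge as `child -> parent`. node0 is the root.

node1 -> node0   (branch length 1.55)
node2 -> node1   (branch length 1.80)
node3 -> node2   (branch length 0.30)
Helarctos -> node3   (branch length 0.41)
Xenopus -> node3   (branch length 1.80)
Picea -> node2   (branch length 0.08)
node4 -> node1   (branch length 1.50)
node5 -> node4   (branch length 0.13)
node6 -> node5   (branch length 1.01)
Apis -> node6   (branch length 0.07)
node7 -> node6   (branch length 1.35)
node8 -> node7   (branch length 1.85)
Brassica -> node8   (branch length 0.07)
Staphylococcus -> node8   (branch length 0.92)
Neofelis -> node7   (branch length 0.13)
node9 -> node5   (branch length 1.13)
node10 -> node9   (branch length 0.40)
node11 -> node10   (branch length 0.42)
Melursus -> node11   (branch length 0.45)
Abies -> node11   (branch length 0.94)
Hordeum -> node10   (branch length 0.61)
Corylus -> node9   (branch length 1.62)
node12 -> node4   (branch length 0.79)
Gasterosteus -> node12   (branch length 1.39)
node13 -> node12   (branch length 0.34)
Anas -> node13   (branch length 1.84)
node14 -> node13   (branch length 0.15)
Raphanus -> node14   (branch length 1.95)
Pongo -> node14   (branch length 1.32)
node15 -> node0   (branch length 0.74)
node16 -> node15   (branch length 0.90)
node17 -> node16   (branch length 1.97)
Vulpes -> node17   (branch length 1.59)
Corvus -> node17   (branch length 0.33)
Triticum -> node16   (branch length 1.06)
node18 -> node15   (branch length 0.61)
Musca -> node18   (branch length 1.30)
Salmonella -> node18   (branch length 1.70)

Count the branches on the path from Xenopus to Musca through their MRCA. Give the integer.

7

The MRCA of Xenopus and Musca is the root of the tree.
From Xenopus up to that node: 4 branches. From Musca up to the same node: 3 branches. Total: 4 + 3 = 7.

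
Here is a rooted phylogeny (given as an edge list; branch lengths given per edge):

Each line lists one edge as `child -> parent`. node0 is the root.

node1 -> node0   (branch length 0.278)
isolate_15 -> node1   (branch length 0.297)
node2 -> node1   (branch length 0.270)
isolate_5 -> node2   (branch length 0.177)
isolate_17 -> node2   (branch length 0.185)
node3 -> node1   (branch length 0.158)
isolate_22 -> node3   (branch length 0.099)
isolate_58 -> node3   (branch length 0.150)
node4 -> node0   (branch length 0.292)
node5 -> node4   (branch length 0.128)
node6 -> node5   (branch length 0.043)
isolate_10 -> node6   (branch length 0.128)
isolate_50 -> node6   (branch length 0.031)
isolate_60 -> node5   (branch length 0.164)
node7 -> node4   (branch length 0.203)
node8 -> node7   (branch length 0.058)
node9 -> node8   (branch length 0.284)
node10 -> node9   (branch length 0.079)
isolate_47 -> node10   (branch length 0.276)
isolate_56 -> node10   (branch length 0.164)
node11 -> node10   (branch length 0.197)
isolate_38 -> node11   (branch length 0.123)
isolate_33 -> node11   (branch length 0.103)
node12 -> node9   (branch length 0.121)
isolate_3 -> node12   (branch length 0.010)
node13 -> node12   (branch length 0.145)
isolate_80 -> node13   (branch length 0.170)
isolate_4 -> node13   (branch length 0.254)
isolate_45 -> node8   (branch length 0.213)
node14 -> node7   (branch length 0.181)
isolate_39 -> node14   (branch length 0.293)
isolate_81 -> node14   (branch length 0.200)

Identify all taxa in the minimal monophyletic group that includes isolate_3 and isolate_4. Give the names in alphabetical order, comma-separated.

Tracing isolate_3: it sits inside (isolate_3,(isolate_80,isolate_4)).
Tracing isolate_4: it sits inside (isolate_80,isolate_4).
The smallest clade enclosing both is (isolate_3,(isolate_80,isolate_4)); the answer is its 3 terminal taxa in alphabetical order.

isolate_3, isolate_4, isolate_80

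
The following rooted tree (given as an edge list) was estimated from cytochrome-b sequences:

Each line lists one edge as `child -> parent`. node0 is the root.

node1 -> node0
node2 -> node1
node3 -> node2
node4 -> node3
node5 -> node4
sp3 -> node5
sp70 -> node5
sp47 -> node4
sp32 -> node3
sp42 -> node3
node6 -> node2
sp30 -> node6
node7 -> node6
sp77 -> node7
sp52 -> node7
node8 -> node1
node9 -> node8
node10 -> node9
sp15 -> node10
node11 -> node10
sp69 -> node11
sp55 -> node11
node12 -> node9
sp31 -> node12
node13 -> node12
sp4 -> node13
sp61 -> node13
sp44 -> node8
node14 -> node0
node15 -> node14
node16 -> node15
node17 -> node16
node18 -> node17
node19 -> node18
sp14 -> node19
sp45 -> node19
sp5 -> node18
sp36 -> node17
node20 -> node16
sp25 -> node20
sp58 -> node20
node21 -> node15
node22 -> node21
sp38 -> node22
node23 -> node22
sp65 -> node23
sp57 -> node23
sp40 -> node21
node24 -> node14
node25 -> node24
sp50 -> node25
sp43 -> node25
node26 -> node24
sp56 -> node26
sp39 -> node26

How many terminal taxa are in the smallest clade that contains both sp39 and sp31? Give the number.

The MRCA of sp39 and sp31 is the root, so the clade is the entire tree.
That clade contains 29 terminal taxa: sp14, sp15, sp25, sp3, sp30, sp31, sp32, sp36, sp38, sp39, sp4, sp40, sp42, sp43, sp44, sp45, sp47, sp5, sp50, sp52, sp55, sp56, sp57, sp58, sp61, sp65, sp69, sp70, sp77.

29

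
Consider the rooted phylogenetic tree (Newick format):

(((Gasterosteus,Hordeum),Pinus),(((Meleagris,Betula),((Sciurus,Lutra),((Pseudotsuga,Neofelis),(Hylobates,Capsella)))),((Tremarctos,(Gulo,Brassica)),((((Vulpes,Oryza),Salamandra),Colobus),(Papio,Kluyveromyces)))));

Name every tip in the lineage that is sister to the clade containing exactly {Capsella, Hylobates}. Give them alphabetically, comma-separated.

Neofelis, Pseudotsuga

The clade containing exactly {Capsella, Hylobates} attaches to the tree at the node subtending ((Pseudotsuga,Neofelis),(Hylobates,Capsella)).
The other lineage descending from that same node — the sister group — is (Pseudotsuga,Neofelis); its 2 tips in alphabetical order are the answer.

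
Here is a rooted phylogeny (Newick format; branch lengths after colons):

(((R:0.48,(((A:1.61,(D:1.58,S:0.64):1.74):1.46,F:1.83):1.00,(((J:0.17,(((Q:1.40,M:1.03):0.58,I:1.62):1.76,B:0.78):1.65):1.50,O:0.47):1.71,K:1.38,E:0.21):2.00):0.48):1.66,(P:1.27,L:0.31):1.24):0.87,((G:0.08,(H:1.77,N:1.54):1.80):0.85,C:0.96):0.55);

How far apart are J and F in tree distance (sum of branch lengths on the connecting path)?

8.21

The path runs J → … → MRCA → … → F; the MRCA is the node subtending (((A,(D,S)),F),(((J,(((Q,M),I),B)),O),K,E)).
Branch lengths along that path: 0.17 + 1.50 + 1.71 + 2.00 + 1.00 + 1.83 = 8.21.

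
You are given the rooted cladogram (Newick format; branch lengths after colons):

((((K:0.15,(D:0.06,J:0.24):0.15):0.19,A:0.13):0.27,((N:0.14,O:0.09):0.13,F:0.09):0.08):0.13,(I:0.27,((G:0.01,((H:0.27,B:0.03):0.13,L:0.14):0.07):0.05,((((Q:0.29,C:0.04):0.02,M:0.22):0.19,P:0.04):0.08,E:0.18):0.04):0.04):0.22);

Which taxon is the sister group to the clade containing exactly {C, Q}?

The clade containing exactly {C, Q} attaches to the tree at the node subtending ((Q,C),M).
The other lineage descending from that same node — the sister group — is the single tip M.

M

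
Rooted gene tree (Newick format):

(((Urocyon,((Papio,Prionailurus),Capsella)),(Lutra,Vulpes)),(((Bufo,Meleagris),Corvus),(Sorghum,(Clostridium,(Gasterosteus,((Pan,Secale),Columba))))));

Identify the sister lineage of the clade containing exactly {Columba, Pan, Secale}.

The clade containing exactly {Columba, Pan, Secale} attaches to the tree at the node subtending (Gasterosteus,((Pan,Secale),Columba)).
The other lineage descending from that same node — the sister group — is the single tip Gasterosteus.

Gasterosteus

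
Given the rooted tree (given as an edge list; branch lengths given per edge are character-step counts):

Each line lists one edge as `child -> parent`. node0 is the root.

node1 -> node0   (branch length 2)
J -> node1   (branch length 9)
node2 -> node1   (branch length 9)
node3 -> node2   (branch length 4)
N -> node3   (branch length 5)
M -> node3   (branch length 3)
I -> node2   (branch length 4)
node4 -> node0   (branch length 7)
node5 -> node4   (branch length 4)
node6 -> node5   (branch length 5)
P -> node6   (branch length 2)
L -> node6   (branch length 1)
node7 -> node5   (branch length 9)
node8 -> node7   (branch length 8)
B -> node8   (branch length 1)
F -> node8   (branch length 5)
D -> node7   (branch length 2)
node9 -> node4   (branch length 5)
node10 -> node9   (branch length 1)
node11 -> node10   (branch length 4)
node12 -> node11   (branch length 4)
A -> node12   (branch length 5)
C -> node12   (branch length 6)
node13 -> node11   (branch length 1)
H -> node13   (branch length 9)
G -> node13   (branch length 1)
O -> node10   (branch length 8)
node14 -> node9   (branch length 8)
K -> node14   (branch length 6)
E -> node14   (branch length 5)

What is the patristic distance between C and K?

The path runs C → … → MRCA → … → K; the MRCA is the node subtending ((((A,C),(H,G)),O),(K,E)).
Branch lengths along that path: 6 + 4 + 4 + 1 + 8 + 6 = 29.

29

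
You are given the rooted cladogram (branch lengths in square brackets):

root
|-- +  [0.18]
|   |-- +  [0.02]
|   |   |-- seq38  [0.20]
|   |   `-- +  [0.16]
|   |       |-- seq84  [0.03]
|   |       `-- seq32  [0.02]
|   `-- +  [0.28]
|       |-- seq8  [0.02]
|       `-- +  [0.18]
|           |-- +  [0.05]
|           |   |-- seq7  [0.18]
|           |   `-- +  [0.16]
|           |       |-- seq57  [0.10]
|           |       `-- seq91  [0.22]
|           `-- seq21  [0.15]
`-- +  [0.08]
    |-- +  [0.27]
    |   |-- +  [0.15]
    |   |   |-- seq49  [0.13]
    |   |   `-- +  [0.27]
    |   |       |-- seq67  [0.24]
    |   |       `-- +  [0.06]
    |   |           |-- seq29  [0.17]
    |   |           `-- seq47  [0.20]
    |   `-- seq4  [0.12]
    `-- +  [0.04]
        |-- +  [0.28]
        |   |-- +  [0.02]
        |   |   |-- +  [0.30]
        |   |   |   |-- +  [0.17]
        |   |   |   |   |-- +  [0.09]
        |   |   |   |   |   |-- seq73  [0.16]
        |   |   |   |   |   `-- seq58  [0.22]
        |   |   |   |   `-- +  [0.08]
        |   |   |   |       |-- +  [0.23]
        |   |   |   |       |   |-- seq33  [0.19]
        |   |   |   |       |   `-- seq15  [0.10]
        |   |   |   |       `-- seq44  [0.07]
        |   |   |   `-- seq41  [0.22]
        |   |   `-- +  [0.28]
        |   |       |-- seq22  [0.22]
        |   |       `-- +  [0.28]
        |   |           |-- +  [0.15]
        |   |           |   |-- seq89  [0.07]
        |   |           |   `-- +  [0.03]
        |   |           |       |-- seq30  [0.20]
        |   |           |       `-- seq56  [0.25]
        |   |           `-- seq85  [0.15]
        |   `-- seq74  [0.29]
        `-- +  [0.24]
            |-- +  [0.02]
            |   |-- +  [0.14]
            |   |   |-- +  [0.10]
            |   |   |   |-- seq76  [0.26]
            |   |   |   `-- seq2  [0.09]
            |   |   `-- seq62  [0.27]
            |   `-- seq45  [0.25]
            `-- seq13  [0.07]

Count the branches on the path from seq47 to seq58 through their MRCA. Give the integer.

The MRCA of seq47 and seq58 is the node subtending (((seq49,(seq67,(seq29,seq47))),seq4),((((((seq73,seq58),((seq33,seq15),seq44)),seq41),(seq22,((seq89,(seq30,seq56)),seq85))),seq74),((((seq76,seq2),seq62),seq45),seq13))).
From seq47 up to that node: 5 branches. From seq58 up to the same node: 7 branches. Total: 5 + 7 = 12.

12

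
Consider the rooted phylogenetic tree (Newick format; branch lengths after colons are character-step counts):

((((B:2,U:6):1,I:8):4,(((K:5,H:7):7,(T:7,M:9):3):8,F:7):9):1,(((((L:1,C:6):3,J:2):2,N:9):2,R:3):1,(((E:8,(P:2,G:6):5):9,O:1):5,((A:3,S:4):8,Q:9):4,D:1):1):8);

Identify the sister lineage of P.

G

P attaches to the tree at the node subtending (P,G).
The other lineage descending from that same node — the sister group — is the single tip G.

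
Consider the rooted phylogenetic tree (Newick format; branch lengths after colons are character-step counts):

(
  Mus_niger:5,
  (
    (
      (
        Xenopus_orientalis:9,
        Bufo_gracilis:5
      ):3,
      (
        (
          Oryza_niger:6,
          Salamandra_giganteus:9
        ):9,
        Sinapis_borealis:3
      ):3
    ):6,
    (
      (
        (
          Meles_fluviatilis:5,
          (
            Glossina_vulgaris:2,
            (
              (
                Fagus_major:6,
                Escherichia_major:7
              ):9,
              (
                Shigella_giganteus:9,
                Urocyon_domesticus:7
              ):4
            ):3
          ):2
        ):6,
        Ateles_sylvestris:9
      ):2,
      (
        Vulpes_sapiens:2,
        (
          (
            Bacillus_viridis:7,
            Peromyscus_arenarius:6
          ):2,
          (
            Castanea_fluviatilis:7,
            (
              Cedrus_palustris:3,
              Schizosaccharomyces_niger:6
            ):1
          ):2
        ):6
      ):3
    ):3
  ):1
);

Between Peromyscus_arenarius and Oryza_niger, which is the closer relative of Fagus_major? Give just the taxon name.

Peromyscus_arenarius

The MRCA of Fagus_major and Peromyscus_arenarius subtends (((Meles_fluviatilis,(Glossina_vulgaris,((Fagus_major,Escherichia_major),(Shigella_giganteus,Urocyon_domesticus)))),Ateles_sylvestris),(Vulpes_sapiens,((Bacillus_viridis,Peromyscus_arenarius),(Castanea_fluviatilis,(Cedrus_palustris,Schizosaccharomyces_niger))))) (13 taxa).
The MRCA of Fagus_major and Oryza_niger subtends (((Xenopus_orientalis,Bufo_gracilis),((Oryza_niger,Salamandra_giganteus),Sinapis_borealis)),(((Meles_fluviatilis,(Glossina_vulgaris,((Fagus_major,Escherichia_major),(Shigella_giganteus,Urocyon_domesticus)))),Ateles_sylvestris),(Vulpes_sapiens,((Bacillus_viridis,Peromyscus_arenarius),(Castanea_fluviatilis,(Cedrus_palustris,Schizosaccharomyces_niger)))))) (18 taxa).
The first is nested inside the second, so Fagus_major shares a more recent common ancestor with Peromyscus_arenarius.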